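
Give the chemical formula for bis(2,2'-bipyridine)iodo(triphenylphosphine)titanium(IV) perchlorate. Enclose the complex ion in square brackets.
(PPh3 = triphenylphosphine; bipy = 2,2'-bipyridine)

Ligands: 1 iodo (I, -1), 1 triphenylphosphine (PPh3, neutral), 2 2,2'-bipyridine (bipy, neutral). Ligand charge sum = -1.
Charge balance with perchlorate (-1) requires 1 complex ion per 3 perchlorate.

[Ti(bipy)2I(PPh3)](ClO4)3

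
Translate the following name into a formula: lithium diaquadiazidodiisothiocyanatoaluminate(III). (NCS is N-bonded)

Ligands: 2 azido (N3, -1), 2 aqua (H2O, neutral), 2 isothiocyanato (NCS, -1). Ligand charge sum = -4.
With Al in oxidation state +3, the complex ion is [Al...]^1−.
Charge balance with lithium (+1) requires 1 complex ion per 1 lithium.

Li[Al(H2O)2(N3)2(NCS)2]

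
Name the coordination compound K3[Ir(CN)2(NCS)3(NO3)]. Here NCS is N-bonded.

The 3 potassium counter-ions carry a total charge of +3, so each complex ion is 3−.
Ligand charges: 3×isothiocyanato (-1 each), 1×nitrato (-1 each), 2×cyano (-1 each); total -6. So Ir + (-6) = 3−, giving Ir = +3.
Ligands are named alphabetically: cyano before isothiocyanato before nitrato.
The complex ion is anionic, so iridium takes the -ate form iridate(III).

potassium dicyanotriisothiocyanatonitratoiridate(III)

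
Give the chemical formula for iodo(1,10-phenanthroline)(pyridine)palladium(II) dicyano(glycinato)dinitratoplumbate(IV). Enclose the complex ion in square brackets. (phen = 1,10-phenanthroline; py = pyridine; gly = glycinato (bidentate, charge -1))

[PdI(phen)(py)][Pb(CN)2(gly)(NO3)2]

Cation [Pd…]: ligand charges -1, Pd(II) ⇒ ion charge 1+.
Anion [Pb…]: ligand charges -5, Pb(IV) ⇒ ion charge 1−.
One 1+ cation balances one 1− anion.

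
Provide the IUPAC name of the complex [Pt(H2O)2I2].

There is no counter-ion, so the complex is neutral overall.
Ligand charges: 2×aqua (neutral), 2×iodo (-1 each); total -2. So Pt + (-2) = 0, giving Pt = +2.
Ligands are named alphabetically: aqua before iodo.

diaquadiiodoplatinum(II)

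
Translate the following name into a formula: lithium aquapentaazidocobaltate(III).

Li2[Co(H2O)(N3)5]

Ligands: 1 aqua (H2O, neutral), 5 azido (N3, -1). Ligand charge sum = -5.
With Co in oxidation state +3, the complex ion is [Co...]^2−.
Charge balance with lithium (+1) requires 1 complex ion per 2 lithium.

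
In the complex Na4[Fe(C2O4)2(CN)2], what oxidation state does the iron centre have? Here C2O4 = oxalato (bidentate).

4 sodium outside the brackets (+1 each) → the complex ion is 4−.
Ligand charges: 2×C2O4 = -4; 2×CN = -2; sum -6.
Fe + (-6) = 4− ⇒ Fe is +2.

+2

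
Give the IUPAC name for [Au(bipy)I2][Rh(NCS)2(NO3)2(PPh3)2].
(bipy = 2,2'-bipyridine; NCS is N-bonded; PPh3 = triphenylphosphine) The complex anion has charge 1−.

Both ions are complex: the cation is named first with the plain metal name, the anion second with the -ate form; each ion's ligands are alphabetised independently.
The complex anion is given as 1−; its ligand charges sum to -4, so Rh = +3.
A 1:1 salt means the cation carries the equal and opposite charge, 1+.
Cation: ligand charges sum to -2; for the ion to be 1+, Au = +3.

(2,2'-bipyridine)diiodogold(III) diisothiocyanatodinitratobis(triphenylphosphine)rhodate(III)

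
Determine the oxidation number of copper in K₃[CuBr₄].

+1

3 potassium outside the brackets (+1 each) → the complex ion is 3−.
Ligand charges: 4×Br = -4; sum -4.
Cu + (-4) = 3− ⇒ Cu is +1.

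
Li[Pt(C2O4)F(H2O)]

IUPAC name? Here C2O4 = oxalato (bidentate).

lithium aquafluorooxalatoplatinate(II)

The 1 lithium counter-ion carries a total charge of +1, so each complex ion is 1−.
Ligand charges: 1×oxalato (-2 each), 1×fluoro (-1 each), 1×aqua (neutral); total -3. So Pt + (-3) = 1−, giving Pt = +2.
The complex ion is anionic, so platinum takes the -ate form platinate(II).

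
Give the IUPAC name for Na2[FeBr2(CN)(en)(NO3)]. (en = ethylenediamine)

The 2 sodium counter-ions carry a total charge of +2, so each complex ion is 2−.
Ligand charges: 2×bromo (-1 each), 1×ethylenediamine (neutral), 1×nitrato (-1 each), 1×cyano (-1 each); total -4. So Fe + (-4) = 2−, giving Fe = +2.
Ligands are named alphabetically: bromo before cyano before ethylenediamine before nitrato.
The complex ion is anionic, so iron takes the -ate form ferrate(II).

sodium dibromocyano(ethylenediamine)nitratoferrate(II)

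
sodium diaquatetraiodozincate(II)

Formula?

Na2[Zn(H2O)2I4]

Ligands: 2 aqua (H2O, neutral), 4 iodo (I, -1). Ligand charge sum = -4.
Charge balance with sodium (+1) requires 1 complex ion per 2 sodium.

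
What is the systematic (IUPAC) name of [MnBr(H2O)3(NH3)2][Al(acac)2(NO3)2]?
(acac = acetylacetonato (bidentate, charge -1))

diamminetriaquabromomanganese(II) bis(acetylacetonato)dinitratoaluminate(III)

Aluminium is always +3 in its complexes; the anion's ligand charges sum to -4, so the complex anion is 1−.
A 1:1 salt means the cation carries the equal and opposite charge, 1+.
Cation: ligand charges sum to -1; for the ion to be 1+, Mn = +2.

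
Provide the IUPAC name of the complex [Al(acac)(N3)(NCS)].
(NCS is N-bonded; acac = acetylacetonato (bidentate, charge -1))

There is no counter-ion, so the complex is neutral overall.
Ligand charges: 1×isothiocyanato (-1 each), 1×azido (-1 each), 1×acetylacetonato (-1 each); total -3. So Al + (-3) = 0, giving Al = +3.
Ligands are named alphabetically: acetylacetonato before azido before isothiocyanato.

(acetylacetonato)azidoisothiocyanatoaluminium(III)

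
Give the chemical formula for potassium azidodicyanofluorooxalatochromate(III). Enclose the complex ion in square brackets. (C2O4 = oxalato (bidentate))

Ligands: 1 fluoro (F, -1), 2 cyano (CN, -1), 1 azido (N3, -1), 1 oxalato (C2O4, -2). Ligand charge sum = -6.
With Cr in oxidation state +3, the complex ion is [Cr...]^3−.
Charge balance with potassium (+1) requires 1 complex ion per 3 potassium.

K3[Cr(C2O4)(CN)2F(N3)]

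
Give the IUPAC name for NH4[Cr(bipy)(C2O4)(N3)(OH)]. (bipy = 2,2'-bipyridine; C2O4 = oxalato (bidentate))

ammonium azido(2,2'-bipyridine)hydroxooxalatochromate(III)

The 1 ammonium counter-ion carries a total charge of +1, so each complex ion is 1−.
Ligand charges: 1×2,2'-bipyridine (neutral), 1×oxalato (-2 each), 1×azido (-1 each), 1×hydroxo (-1 each); total -4. So Cr + (-4) = 1−, giving Cr = +3.
Ligands are named alphabetically: azido before bipyridine before hydroxo before oxalato.
The complex ion is anionic, so chromium takes the -ate form chromate(III).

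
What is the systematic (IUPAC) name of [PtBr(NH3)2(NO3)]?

There is no counter-ion, so the complex is neutral overall.
Ligand charges: 1×bromo (-1 each), 2×ammine (neutral), 1×nitrato (-1 each); total -2. So Pt + (-2) = 0, giving Pt = +2.
Ligands are named alphabetically: ammine before bromo before nitrato.

diamminebromonitratoplatinum(II)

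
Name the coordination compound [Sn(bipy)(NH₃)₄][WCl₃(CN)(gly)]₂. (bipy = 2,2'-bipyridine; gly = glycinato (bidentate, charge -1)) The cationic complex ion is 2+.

tetraammine(2,2'-bipyridine)tin(II) trichlorocyano(glycinato)tungstate(IV)

The complex cation is given as 2+; its ligand charges sum to 0, so Sn = +2.
With 2 anions per cation, each anion must be 2/2 = 1−.
Anion: ligand charges sum to -5; for the ion to be 1−, W = +4.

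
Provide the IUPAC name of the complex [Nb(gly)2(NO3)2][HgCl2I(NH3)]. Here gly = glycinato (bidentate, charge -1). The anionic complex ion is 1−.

bis(glycinato)dinitratoniobium(V) amminedichloroiodomercurate(II)

Both ions are complex: the cation is named first with the plain metal name, the anion second with the -ate form; each ion's ligands are alphabetised independently.
The complex anion is given as 1−; its ligand charges sum to -3, so Hg = +2.
A 1:1 salt means the cation carries the equal and opposite charge, 1+.
Cation: ligand charges sum to -4; for the ion to be 1+, Nb = +5.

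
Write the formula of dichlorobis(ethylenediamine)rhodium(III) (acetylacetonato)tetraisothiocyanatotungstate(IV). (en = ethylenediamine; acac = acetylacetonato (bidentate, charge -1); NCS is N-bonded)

[RhCl2(en)2][W(acac)(NCS)4]

Cation [Rh…]: ligand charges -2, Rh(III) ⇒ ion charge 1+.
Anion [W…]: ligand charges -5, W(IV) ⇒ ion charge 1−.
One 1+ cation balances one 1− anion.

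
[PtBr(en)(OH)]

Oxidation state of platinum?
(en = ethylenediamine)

+2

No counter-ion: the bracketed complex is neutral.
Ligand charges: 1×Br = -1; 1×en neutral; 1×OH = -1; sum -2.
Pt + (-2) = 0 ⇒ Pt is +2.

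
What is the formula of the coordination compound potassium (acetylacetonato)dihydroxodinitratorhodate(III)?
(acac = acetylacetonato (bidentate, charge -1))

K2[Rh(acac)(NO3)2(OH)2]

Ligands: 2 hydroxo (OH, -1), 2 nitrato (NO3, -1), 1 acetylacetonato (acac, -1). Ligand charge sum = -5.
Charge balance with potassium (+1) requires 1 complex ion per 2 potassium.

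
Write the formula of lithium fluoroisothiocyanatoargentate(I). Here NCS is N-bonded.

Li[AgF(NCS)]

Ligands: 1 fluoro (F, -1), 1 isothiocyanato (NCS, -1). Ligand charge sum = -2.
Charge balance with lithium (+1) requires 1 complex ion per 1 lithium.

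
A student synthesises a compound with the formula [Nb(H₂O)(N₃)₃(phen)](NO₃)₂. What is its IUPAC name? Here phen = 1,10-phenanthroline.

aquatriazido(1,10-phenanthroline)niobium(V) nitrate

The 2 nitrate counter-ions carry a total charge of -2, so each complex ion is 2+.
Ligand charges: 1×1,10-phenanthroline (neutral), 3×azido (-1 each), 1×aqua (neutral); total -3. So Nb + (-3) = 2+, giving Nb = +5.
Ligands are named alphabetically: aqua before azido before phenanthroline.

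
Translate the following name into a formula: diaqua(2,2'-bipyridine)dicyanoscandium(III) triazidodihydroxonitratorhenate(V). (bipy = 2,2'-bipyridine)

Cation [Sc…]: ligand charges -2, Sc(III) ⇒ ion charge 1+.
Anion [Re…]: ligand charges -6, Re(V) ⇒ ion charge 1−.

[Sc(bipy)(CN)2(H2O)2][Re(N3)3(NO3)(OH)2]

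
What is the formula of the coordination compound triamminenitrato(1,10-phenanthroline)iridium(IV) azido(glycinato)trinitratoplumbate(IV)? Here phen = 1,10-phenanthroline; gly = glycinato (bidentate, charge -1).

Cation [Ir…]: ligand charges -1, Ir(IV) ⇒ ion charge 3+.
Anion [Pb…]: ligand charges -5, Pb(IV) ⇒ ion charge 1−.

[Ir(NH3)3(NO3)(phen)][Pb(gly)(N3)(NO3)3]3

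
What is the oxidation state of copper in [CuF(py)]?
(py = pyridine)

No counter-ion: the bracketed complex is neutral.
Ligand charges: 1×py neutral; 1×F = -1; sum -1.
Cu + (-1) = 0 ⇒ Cu is +1.

+1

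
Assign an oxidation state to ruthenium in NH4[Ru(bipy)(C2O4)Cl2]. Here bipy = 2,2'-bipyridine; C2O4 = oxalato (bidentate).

+3

1 ammonium outside the brackets (+1 each) → the complex ion is 1−.
Ligand charges: 1×bipy neutral; 1×C2O4 = -2; 2×Cl = -2; sum -4.
Ru + (-4) = 1− ⇒ Ru is +3.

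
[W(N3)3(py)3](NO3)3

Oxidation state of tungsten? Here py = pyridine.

+6

3 nitrate outside the brackets (-1 each) → the complex ion is 3+.
Ligand charges: 3×N3 = -3; 3×py neutral; sum -3.
W + (-3) = 3+ ⇒ W is +6.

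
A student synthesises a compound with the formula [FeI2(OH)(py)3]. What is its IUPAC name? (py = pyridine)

There is no counter-ion, so the complex is neutral overall.
Ligand charges: 3×pyridine (neutral), 2×iodo (-1 each), 1×hydroxo (-1 each); total -3. So Fe + (-3) = 0, giving Fe = +3.
Ligands are named alphabetically: hydroxo before iodo before pyridine.

hydroxodiiodotris(pyridine)iron(III)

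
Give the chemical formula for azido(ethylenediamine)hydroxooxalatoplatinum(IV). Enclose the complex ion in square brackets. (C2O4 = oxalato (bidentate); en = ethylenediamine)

Ligands: 1 oxalato (C2O4, -2), 1 hydroxo (OH, -1), 1 azido (N3, -1), 1 ethylenediamine (en, neutral). Ligand charge sum = -4.
With Pt in oxidation state +4, the complex ion is [Pt...].

[Pt(C2O4)(en)(N3)(OH)]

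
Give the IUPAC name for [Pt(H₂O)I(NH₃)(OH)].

There is no counter-ion, so the complex is neutral overall.
Ligand charges: 1×aqua (neutral), 1×hydroxo (-1 each), 1×iodo (-1 each), 1×ammine (neutral); total -2. So Pt + (-2) = 0, giving Pt = +2.
Ligands are named alphabetically: ammine before aqua before hydroxo before iodo.

ammineaquahydroxoiodoplatinum(II)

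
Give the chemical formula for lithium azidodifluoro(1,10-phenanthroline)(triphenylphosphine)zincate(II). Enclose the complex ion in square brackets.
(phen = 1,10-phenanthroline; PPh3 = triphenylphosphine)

Ligands: 2 fluoro (F, -1), 1 1,10-phenanthroline (phen, neutral), 1 triphenylphosphine (PPh3, neutral), 1 azido (N3, -1). Ligand charge sum = -3.
With Zn in oxidation state +2, the complex ion is [Zn...]^1−.
Charge balance with lithium (+1) requires 1 complex ion per 1 lithium.

Li[ZnF2(N3)(phen)(PPh3)]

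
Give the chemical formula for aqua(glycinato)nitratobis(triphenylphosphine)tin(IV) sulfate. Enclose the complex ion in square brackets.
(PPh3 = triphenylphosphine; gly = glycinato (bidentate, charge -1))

[Sn(gly)(H2O)(NO3)(PPh3)2]SO4

Ligands: 1 aqua (H2O, neutral), 1 nitrato (NO3, -1), 2 triphenylphosphine (PPh3, neutral), 1 glycinato (gly, -1). Ligand charge sum = -2.
With Sn in oxidation state +4, the complex ion is [Sn...]^2+.
Charge balance with sulfate (-2) requires 1 complex ion per 1 sulfate.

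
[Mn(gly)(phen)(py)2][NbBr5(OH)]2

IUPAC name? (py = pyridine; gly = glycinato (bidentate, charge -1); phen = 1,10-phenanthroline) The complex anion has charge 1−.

(glycinato)(1,10-phenanthroline)bis(pyridine)manganese(III) pentabromohydroxoniobate(V)

Both ions are complex: the cation is named first with the plain metal name, the anion second with the -ate form; each ion's ligands are alphabetised independently.
The complex anion is given as 1−; its ligand charges sum to -6, so Nb = +5.
With 2 anions per cation, the cation must be 2×1 = 2+.
Cation: ligand charges sum to -1; for the ion to be 2+, Mn = +3.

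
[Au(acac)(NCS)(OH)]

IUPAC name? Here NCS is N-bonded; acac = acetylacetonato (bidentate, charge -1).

(acetylacetonato)hydroxoisothiocyanatogold(III)

There is no counter-ion, so the complex is neutral overall.
Ligand charges: 1×isothiocyanato (-1 each), 1×hydroxo (-1 each), 1×acetylacetonato (-1 each); total -3. So Au + (-3) = 0, giving Au = +3.
Ligands are named alphabetically: acetylacetonato before hydroxo before isothiocyanato.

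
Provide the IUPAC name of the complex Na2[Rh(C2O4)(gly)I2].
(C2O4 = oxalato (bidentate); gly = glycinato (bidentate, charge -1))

The 2 sodium counter-ions carry a total charge of +2, so each complex ion is 2−.
Ligand charges: 2×iodo (-1 each), 1×oxalato (-2 each), 1×glycinato (-1 each); total -5. So Rh + (-5) = 2−, giving Rh = +3.
The complex ion is anionic, so rhodium takes the -ate form rhodate(III).

sodium (glycinato)diiodooxalatorhodate(III)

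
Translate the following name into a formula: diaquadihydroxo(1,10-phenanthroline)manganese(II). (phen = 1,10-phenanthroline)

Ligands: 2 aqua (H2O, neutral), 1 1,10-phenanthroline (phen, neutral), 2 hydroxo (OH, -1). Ligand charge sum = -2.
With Mn in oxidation state +2, the complex ion is [Mn...].

[Mn(H2O)2(OH)2(phen)]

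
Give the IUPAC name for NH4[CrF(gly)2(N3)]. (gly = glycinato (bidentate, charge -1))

ammonium azidofluorobis(glycinato)chromate(III)

The 1 ammonium counter-ion carries a total charge of +1, so each complex ion is 1−.
Ligand charges: 1×azido (-1 each), 1×fluoro (-1 each), 2×glycinato (-1 each); total -4. So Cr + (-4) = 1−, giving Cr = +3.
Ligands are named alphabetically: azido before fluoro before glycinato.
The complex ion is anionic, so chromium takes the -ate form chromate(III).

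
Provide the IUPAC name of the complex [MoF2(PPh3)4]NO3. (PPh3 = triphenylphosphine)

The 1 nitrate counter-ion carries a total charge of -1, so each complex ion is 1+.
Ligand charges: 4×triphenylphosphine (neutral), 2×fluoro (-1 each); total -2. So Mo + (-2) = 1+, giving Mo = +3.
Ligands are named alphabetically: fluoro before triphenylphosphine.

difluorotetrakis(triphenylphosphine)molybdenum(III) nitrate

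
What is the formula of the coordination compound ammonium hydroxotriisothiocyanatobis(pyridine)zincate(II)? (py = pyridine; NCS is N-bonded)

Ligands: 1 hydroxo (OH, -1), 2 pyridine (py, neutral), 3 isothiocyanato (NCS, -1). Ligand charge sum = -4.
With Zn in oxidation state +2, the complex ion is [Zn...]^2−.
Charge balance with ammonium (+1) requires 1 complex ion per 2 ammonium.

(NH4)2[Zn(NCS)3(OH)(py)2]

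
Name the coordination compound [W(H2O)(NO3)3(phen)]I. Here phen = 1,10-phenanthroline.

aquatrinitrato(1,10-phenanthroline)tungsten(IV) iodide

The 1 iodide counter-ion carries a total charge of -1, so each complex ion is 1+.
Ligand charges: 1×aqua (neutral), 1×1,10-phenanthroline (neutral), 3×nitrato (-1 each); total -3. So W + (-3) = 1+, giving W = +4.
Ligands are named alphabetically: aqua before nitrato before phenanthroline.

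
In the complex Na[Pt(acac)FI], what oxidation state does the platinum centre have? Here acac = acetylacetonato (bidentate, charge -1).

+2

1 sodium outside the brackets (+1 each) → the complex ion is 1−.
Ligand charges: 1×F = -1; 1×acac = -1; 1×I = -1; sum -3.
Pt + (-3) = 1− ⇒ Pt is +2.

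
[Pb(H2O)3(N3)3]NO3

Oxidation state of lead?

+4

1 nitrate outside the brackets (-1 each) → the complex ion is 1+.
Ligand charges: 3×H2O neutral; 3×N3 = -3; sum -3.
Pb + (-3) = 1+ ⇒ Pb is +4.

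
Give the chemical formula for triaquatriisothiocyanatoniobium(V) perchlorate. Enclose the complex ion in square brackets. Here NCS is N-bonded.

[Nb(H2O)3(NCS)3](ClO4)2

Ligands: 3 aqua (H2O, neutral), 3 isothiocyanato (NCS, -1). Ligand charge sum = -3.
With Nb in oxidation state +5, the complex ion is [Nb...]^2+.
Charge balance with perchlorate (-1) requires 1 complex ion per 2 perchlorate.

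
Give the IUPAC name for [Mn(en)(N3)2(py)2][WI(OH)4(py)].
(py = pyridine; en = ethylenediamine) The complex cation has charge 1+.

diazido(ethylenediamine)bis(pyridine)manganese(III) tetrahydroxoiodo(pyridine)tungstate(IV)

The complex cation is given as 1+; its ligand charges sum to -2, so Mn = +3.
A 1:1 salt means the anion carries the equal and opposite charge, 1−.
Anion: ligand charges sum to -5; for the ion to be 1−, W = +4.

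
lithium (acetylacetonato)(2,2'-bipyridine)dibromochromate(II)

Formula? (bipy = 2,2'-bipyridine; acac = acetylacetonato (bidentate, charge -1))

Ligands: 1 2,2'-bipyridine (bipy, neutral), 1 acetylacetonato (acac, -1), 2 bromo (Br, -1). Ligand charge sum = -3.
Charge balance with lithium (+1) requires 1 complex ion per 1 lithium.

Li[Cr(acac)(bipy)Br2]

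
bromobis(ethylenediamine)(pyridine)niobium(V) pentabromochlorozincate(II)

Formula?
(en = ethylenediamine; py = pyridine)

[NbBr(en)2(py)][ZnBr5Cl]

Cation [Nb…]: ligand charges -1, Nb(V) ⇒ ion charge 4+.
Anion [Zn…]: ligand charges -6, Zn(II) ⇒ ion charge 4−.
One 4+ cation balances one 4− anion.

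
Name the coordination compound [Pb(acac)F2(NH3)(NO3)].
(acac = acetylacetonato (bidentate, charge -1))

(acetylacetonato)amminedifluoronitratolead(IV)

There is no counter-ion, so the complex is neutral overall.
Ligand charges: 2×fluoro (-1 each), 1×ammine (neutral), 1×nitrato (-1 each), 1×acetylacetonato (-1 each); total -4. So Pb + (-4) = 0, giving Pb = +4.
Ligands are named alphabetically: acetylacetonato before ammine before fluoro before nitrato.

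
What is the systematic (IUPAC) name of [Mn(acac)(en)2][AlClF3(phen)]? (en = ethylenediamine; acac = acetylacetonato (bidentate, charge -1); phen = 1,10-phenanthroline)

Aluminium is always +3 in its complexes; the anion's ligand charges sum to -4, so the complex anion is 1−.
A 1:1 salt means the cation carries the equal and opposite charge, 1+.
Cation: ligand charges sum to -1; for the ion to be 1+, Mn = +2.

(acetylacetonato)bis(ethylenediamine)manganese(II) chlorotrifluoro(1,10-phenanthroline)aluminate(III)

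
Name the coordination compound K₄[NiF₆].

The 4 potassium counter-ions carry a total charge of +4, so each complex ion is 4−.
Ligand charges: 6×fluoro (-1 each); total -6. So Ni + (-6) = 4−, giving Ni = +2.
The complex ion is anionic, so nickel takes the -ate form nickelate(II).

potassium hexafluoronickelate(II)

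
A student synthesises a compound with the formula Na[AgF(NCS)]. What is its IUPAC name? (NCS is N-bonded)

sodium fluoroisothiocyanatoargentate(I)

The 1 sodium counter-ion carries a total charge of +1, so each complex ion is 1−.
Ligand charges: 1×isothiocyanato (-1 each), 1×fluoro (-1 each); total -2. So Ag + (-2) = 1−, giving Ag = +1.
The complex ion is anionic, so silver takes the -ate form argentate(I).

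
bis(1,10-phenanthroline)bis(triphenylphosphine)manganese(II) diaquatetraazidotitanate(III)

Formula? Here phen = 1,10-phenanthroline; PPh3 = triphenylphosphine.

[Mn(phen)2(PPh3)2][Ti(H2O)2(N3)4]2

Cation [Mn…]: ligand charges 0, Mn(II) ⇒ ion charge 2+.
Anion [Ti…]: ligand charges -4, Ti(III) ⇒ ion charge 1−.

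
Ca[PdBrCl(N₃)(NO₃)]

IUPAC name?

calcium azidobromochloronitratopalladate(II)

The 1 calcium counter-ion carries a total charge of +2, so each complex ion is 2−.
Ligand charges: 1×bromo (-1 each), 1×nitrato (-1 each), 1×chloro (-1 each), 1×azido (-1 each); total -4. So Pd + (-4) = 2−, giving Pd = +2.
Ligands are named alphabetically: azido before bromo before chloro before nitrato.
The complex ion is anionic, so palladium takes the -ate form palladate(II).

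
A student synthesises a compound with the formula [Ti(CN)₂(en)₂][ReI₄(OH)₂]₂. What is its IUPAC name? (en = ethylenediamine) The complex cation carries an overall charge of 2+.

dicyanobis(ethylenediamine)titanium(IV) dihydroxotetraiodorhenate(V)

Both ions are complex: the cation is named first with the plain metal name, the anion second with the -ate form; each ion's ligands are alphabetised independently.
The complex cation is given as 2+; its ligand charges sum to -2, so Ti = +4.
With 2 anions per cation, each anion must be 2/2 = 1−.
Anion: ligand charges sum to -6; for the ion to be 1−, Re = +5.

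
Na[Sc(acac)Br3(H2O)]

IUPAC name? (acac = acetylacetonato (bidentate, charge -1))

The 1 sodium counter-ion carries a total charge of +1, so each complex ion is 1−.
Ligand charges: 1×acetylacetonato (-1 each), 3×bromo (-1 each), 1×aqua (neutral); total -4. So Sc + (-4) = 1−, giving Sc = +3.
Ligands are named alphabetically: acetylacetonato before aqua before bromo.
The complex ion is anionic, so scandium takes the -ate form scandate(III).

sodium (acetylacetonato)aquatribromoscandate(III)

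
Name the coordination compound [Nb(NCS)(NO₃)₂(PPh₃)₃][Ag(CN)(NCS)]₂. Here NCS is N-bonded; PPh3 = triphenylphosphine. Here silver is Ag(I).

isothiocyanatodinitratotris(triphenylphosphine)niobium(V) cyanoisothiocyanatoargentate(I)

Both ions are complex: the cation is named first with the plain metal name, the anion second with the -ate form; each ion's ligands are alphabetised independently.
Ag is given as +1; the anion's ligand charges sum to -2, so the complex anion is 1−.
With 2 anions per cation, the cation must be 2×1 = 2+.
Cation: ligand charges sum to -3; for the ion to be 2+, Nb = +5.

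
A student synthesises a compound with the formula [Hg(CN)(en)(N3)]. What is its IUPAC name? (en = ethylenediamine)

azidocyano(ethylenediamine)mercury(II)

There is no counter-ion, so the complex is neutral overall.
Ligand charges: 1×ethylenediamine (neutral), 1×cyano (-1 each), 1×azido (-1 each); total -2. So Hg + (-2) = 0, giving Hg = +2.
Ligands are named alphabetically: azido before cyano before ethylenediamine.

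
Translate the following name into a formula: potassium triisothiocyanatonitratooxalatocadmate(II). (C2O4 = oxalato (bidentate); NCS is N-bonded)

K4[Cd(C2O4)(NCS)3(NO3)]

Ligands: 1 nitrato (NO3, -1), 1 oxalato (C2O4, -2), 3 isothiocyanato (NCS, -1). Ligand charge sum = -6.
Charge balance with potassium (+1) requires 1 complex ion per 4 potassium.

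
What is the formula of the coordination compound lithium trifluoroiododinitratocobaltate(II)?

Ligands: 3 fluoro (F, -1), 1 iodo (I, -1), 2 nitrato (NO3, -1). Ligand charge sum = -6.
With Co in oxidation state +2, the complex ion is [Co...]^4−.
Charge balance with lithium (+1) requires 1 complex ion per 4 lithium.

Li4[CoF3I(NO3)2]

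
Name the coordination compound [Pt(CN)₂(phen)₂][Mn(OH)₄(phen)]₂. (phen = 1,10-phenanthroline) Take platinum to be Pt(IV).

dicyanobis(1,10-phenanthroline)platinum(IV) tetrahydroxo(1,10-phenanthroline)manganate(III)

Both ions are complex: the cation is named first with the plain metal name, the anion second with the -ate form; each ion's ligands are alphabetised independently.
Pt is given as +4; the cation's ligand charges sum to -2, so the complex cation is 2+.
With 2 anions per cation, each anion must be 2/2 = 1−.
Anion: ligand charges sum to -4; for the ion to be 1−, Mn = +3.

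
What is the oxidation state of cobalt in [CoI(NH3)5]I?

1 iodide outside the brackets (-1 each) → the complex ion is 1+.
Ligand charges: 5×NH3 neutral; 1×I = -1; sum -1.
Co + (-1) = 1+ ⇒ Co is +2.

+2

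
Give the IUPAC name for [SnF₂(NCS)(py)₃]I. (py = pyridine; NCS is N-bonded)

The 1 iodide counter-ion carries a total charge of -1, so each complex ion is 1+.
Ligand charges: 2×fluoro (-1 each), 3×pyridine (neutral), 1×isothiocyanato (-1 each); total -3. So Sn + (-3) = 1+, giving Sn = +4.
Ligands are named alphabetically: fluoro before isothiocyanato before pyridine.

difluoroisothiocyanatotris(pyridine)tin(IV) iodide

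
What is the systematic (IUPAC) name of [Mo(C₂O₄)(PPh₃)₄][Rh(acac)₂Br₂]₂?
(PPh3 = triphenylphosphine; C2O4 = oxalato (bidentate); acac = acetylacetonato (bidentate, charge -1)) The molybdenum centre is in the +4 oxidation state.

oxalatotetrakis(triphenylphosphine)molybdenum(IV) bis(acetylacetonato)dibromorhodate(III)

Both ions are complex: the cation is named first with the plain metal name, the anion second with the -ate form; each ion's ligands are alphabetised independently.
Mo is given as +4; the cation's ligand charges sum to -2, so the complex cation is 2+.
With 2 anions per cation, each anion must be 2/2 = 1−.
Anion: ligand charges sum to -4; for the ion to be 1−, Rh = +3.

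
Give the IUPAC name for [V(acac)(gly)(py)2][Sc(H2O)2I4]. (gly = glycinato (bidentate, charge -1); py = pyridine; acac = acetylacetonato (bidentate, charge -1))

Scandium is always +3 in its complexes; the anion's ligand charges sum to -4, so the complex anion is 1−.
A 1:1 salt means the cation carries the equal and opposite charge, 1+.
Cation: ligand charges sum to -2; for the ion to be 1+, V = +3.

(acetylacetonato)(glycinato)bis(pyridine)vanadium(III) diaquatetraiodoscandate(III)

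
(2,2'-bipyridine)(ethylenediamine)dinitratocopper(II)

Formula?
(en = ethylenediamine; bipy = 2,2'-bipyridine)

Ligands: 2 nitrato (NO3, -1), 1 ethylenediamine (en, neutral), 1 2,2'-bipyridine (bipy, neutral). Ligand charge sum = -2.
With Cu in oxidation state +2, the complex ion is [Cu...].

[Cu(bipy)(en)(NO3)2]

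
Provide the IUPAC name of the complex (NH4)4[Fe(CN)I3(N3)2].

The 4 ammonium counter-ions carry a total charge of +4, so each complex ion is 4−.
Ligand charges: 1×cyano (-1 each), 2×azido (-1 each), 3×iodo (-1 each); total -6. So Fe + (-6) = 4−, giving Fe = +2.
The complex ion is anionic, so iron takes the -ate form ferrate(II).

ammonium diazidocyanotriiodoferrate(II)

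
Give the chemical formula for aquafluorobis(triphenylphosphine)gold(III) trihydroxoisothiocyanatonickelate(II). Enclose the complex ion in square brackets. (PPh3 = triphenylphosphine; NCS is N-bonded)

Cation [Au…]: ligand charges -1, Au(III) ⇒ ion charge 2+.
Anion [Ni…]: ligand charges -4, Ni(II) ⇒ ion charge 2−.
One 2+ cation balances one 2− anion.

[AuF(H2O)(PPh3)2][Ni(NCS)(OH)3]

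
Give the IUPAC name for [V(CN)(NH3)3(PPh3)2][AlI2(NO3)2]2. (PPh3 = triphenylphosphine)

Aluminium is always +3 in its complexes; the anion's ligand charges sum to -4, so the complex anion is 1−.
With 2 anions per cation, the cation must be 2×1 = 2+.
Cation: ligand charges sum to -1; for the ion to be 2+, V = +3.

triamminecyanobis(triphenylphosphine)vanadium(III) diiododinitratoaluminate(III)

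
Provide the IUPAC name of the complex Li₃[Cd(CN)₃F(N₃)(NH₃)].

The 3 lithium counter-ions carry a total charge of +3, so each complex ion is 3−.
Ligand charges: 3×cyano (-1 each), 1×azido (-1 each), 1×fluoro (-1 each), 1×ammine (neutral); total -5. So Cd + (-5) = 3−, giving Cd = +2.
The complex ion is anionic, so cadmium takes the -ate form cadmate(II).

lithium ammineazidotricyanofluorocadmate(II)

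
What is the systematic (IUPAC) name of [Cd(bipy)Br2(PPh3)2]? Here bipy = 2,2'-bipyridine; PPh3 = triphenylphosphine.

There is no counter-ion, so the complex is neutral overall.
Ligand charges: 1×2,2'-bipyridine (neutral), 2×triphenylphosphine (neutral), 2×bromo (-1 each); total -2. So Cd + (-2) = 0, giving Cd = +2.
Ligands are named alphabetically: bipyridine before bromo before triphenylphosphine.

(2,2'-bipyridine)dibromobis(triphenylphosphine)cadmium(II)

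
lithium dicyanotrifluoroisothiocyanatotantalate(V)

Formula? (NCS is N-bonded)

Ligands: 2 cyano (CN, -1), 3 fluoro (F, -1), 1 isothiocyanato (NCS, -1). Ligand charge sum = -6.
With Ta in oxidation state +5, the complex ion is [Ta...]^1−.
Charge balance with lithium (+1) requires 1 complex ion per 1 lithium.

Li[Ta(CN)2F3(NCS)]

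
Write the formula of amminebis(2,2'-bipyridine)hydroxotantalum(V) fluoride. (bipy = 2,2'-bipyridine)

Ligands: 1 hydroxo (OH, -1), 2 2,2'-bipyridine (bipy, neutral), 1 ammine (NH3, neutral). Ligand charge sum = -1.
With Ta in oxidation state +5, the complex ion is [Ta...]^4+.
Charge balance with fluoride (-1) requires 1 complex ion per 4 fluoride.

[Ta(bipy)2(NH3)(OH)]F4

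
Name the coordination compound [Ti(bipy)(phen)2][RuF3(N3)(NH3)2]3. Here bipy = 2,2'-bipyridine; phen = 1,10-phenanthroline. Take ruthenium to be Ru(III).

(2,2'-bipyridine)bis(1,10-phenanthroline)titanium(III) diammineazidotrifluororuthenate(III)

Both ions are complex: the cation is named first with the plain metal name, the anion second with the -ate form; each ion's ligands are alphabetised independently.
Ru is given as +3; the anion's ligand charges sum to -4, so the complex anion is 1−.
With 3 anions per cation, the cation must be 3×1 = 3+.
Cation: ligand charges sum to 0; for the ion to be 3+, Ti = +3.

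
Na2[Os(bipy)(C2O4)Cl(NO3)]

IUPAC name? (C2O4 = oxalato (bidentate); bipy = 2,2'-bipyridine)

The 2 sodium counter-ions carry a total charge of +2, so each complex ion is 2−.
Ligand charges: 1×chloro (-1 each), 1×oxalato (-2 each), 1×2,2'-bipyridine (neutral), 1×nitrato (-1 each); total -4. So Os + (-4) = 2−, giving Os = +2.
Ligands are named alphabetically: bipyridine before chloro before nitrato before oxalato.
The complex ion is anionic, so osmium takes the -ate form osmate(II).

sodium (2,2'-bipyridine)chloronitratooxalatoosmate(II)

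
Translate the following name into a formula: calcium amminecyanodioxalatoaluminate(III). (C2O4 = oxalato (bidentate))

Ca[Al(C2O4)2(CN)(NH3)]

Ligands: 1 cyano (CN, -1), 2 oxalato (C2O4, -2), 1 ammine (NH3, neutral). Ligand charge sum = -5.
Charge balance with calcium (+2) requires 1 complex ion per 1 calcium.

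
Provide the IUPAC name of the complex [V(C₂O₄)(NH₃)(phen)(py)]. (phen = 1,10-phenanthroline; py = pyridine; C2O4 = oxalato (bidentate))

There is no counter-ion, so the complex is neutral overall.
Ligand charges: 1×1,10-phenanthroline (neutral), 1×ammine (neutral), 1×pyridine (neutral), 1×oxalato (-2 each); total -2. So V + (-2) = 0, giving V = +2.
Ligands are named alphabetically: ammine before oxalato before phenanthroline before pyridine.

ammineoxalato(1,10-phenanthroline)(pyridine)vanadium(II)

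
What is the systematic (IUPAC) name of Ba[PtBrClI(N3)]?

The 1 barium counter-ion carries a total charge of +2, so each complex ion is 2−.
Ligand charges: 1×azido (-1 each), 1×chloro (-1 each), 1×iodo (-1 each), 1×bromo (-1 each); total -4. So Pt + (-4) = 2−, giving Pt = +2.
Ligands are named alphabetically: azido before bromo before chloro before iodo.
The complex ion is anionic, so platinum takes the -ate form platinate(II).

barium azidobromochloroiodoplatinate(II)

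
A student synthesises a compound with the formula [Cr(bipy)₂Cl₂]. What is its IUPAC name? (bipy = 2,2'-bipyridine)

bis(2,2'-bipyridine)dichlorochromium(II)

There is no counter-ion, so the complex is neutral overall.
Ligand charges: 2×2,2'-bipyridine (neutral), 2×chloro (-1 each); total -2. So Cr + (-2) = 0, giving Cr = +2.
Ligands are named alphabetically: bipyridine before chloro.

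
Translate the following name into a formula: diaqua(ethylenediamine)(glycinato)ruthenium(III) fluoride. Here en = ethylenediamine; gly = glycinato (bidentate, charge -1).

[Ru(en)(gly)(H2O)2]F2

Ligands: 2 aqua (H2O, neutral), 1 ethylenediamine (en, neutral), 1 glycinato (gly, -1). Ligand charge sum = -1.
Charge balance with fluoride (-1) requires 1 complex ion per 2 fluoride.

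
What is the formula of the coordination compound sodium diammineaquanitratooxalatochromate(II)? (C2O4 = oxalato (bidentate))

Na[Cr(C2O4)(H2O)(NH3)2(NO3)]

Ligands: 1 aqua (H2O, neutral), 2 ammine (NH3, neutral), 1 nitrato (NO3, -1), 1 oxalato (C2O4, -2). Ligand charge sum = -3.
With Cr in oxidation state +2, the complex ion is [Cr...]^1−.
Charge balance with sodium (+1) requires 1 complex ion per 1 sodium.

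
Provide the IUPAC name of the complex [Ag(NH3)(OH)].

There is no counter-ion, so the complex is neutral overall.
Ligand charges: 1×hydroxo (-1 each), 1×ammine (neutral); total -1. So Ag + (-1) = 0, giving Ag = +1.
Ligands are named alphabetically: ammine before hydroxo.

amminehydroxosilver(I)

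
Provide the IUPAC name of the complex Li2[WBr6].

lithium hexabromotungstate(IV)

The 2 lithium counter-ions carry a total charge of +2, so each complex ion is 2−.
Ligand charges: 6×bromo (-1 each); total -6. So W + (-6) = 2−, giving W = +4.
The complex ion is anionic, so tungsten takes the -ate form tungstate(IV).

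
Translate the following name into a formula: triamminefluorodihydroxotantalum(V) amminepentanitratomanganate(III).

[TaF(NH3)3(OH)2][Mn(NH3)(NO3)5]

Cation [Ta…]: ligand charges -3, Ta(V) ⇒ ion charge 2+.
Anion [Mn…]: ligand charges -5, Mn(III) ⇒ ion charge 2−.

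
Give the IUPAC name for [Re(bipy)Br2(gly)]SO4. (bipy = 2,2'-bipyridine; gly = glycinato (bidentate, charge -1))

The 1 sulfate counter-ion carries a total charge of -2, so each complex ion is 2+.
Ligand charges: 2×bromo (-1 each), 1×2,2'-bipyridine (neutral), 1×glycinato (-1 each); total -3. So Re + (-3) = 2+, giving Re = +5.
Ligands are named alphabetically: bipyridine before bromo before glycinato.

(2,2'-bipyridine)dibromo(glycinato)rhenium(V) sulfate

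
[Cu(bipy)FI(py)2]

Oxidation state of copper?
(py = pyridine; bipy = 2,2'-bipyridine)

No counter-ion: the bracketed complex is neutral.
Ligand charges: 1×I = -1; 2×py neutral; 1×F = -1; 1×bipy neutral; sum -2.
Cu + (-2) = 0 ⇒ Cu is +2.

+2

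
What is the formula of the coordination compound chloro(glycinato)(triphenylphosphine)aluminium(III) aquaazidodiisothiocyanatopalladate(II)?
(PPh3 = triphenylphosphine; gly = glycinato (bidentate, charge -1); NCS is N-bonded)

Cation [Al…]: ligand charges -2, Al(III) ⇒ ion charge 1+.
Anion [Pd…]: ligand charges -3, Pd(II) ⇒ ion charge 1−.
One 1+ cation balances one 1− anion.

[AlCl(gly)(PPh3)][Pd(H2O)(N3)(NCS)2]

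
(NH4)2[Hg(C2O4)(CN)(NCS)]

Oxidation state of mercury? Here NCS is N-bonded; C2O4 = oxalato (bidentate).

2 ammonium outside the brackets (+1 each) → the complex ion is 2−.
Ligand charges: 1×NCS = -1; 1×C2O4 = -2; 1×CN = -1; sum -4.
Hg + (-4) = 2− ⇒ Hg is +2.

+2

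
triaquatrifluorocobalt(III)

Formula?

Ligands: 3 fluoro (F, -1), 3 aqua (H2O, neutral). Ligand charge sum = -3.
With Co in oxidation state +3, the complex ion is [Co...].

[CoF3(H2O)3]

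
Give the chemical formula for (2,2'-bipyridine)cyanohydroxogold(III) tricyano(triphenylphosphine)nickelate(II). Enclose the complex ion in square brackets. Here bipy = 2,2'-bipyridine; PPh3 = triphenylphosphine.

[Au(bipy)(CN)(OH)][Ni(CN)3(PPh3)]

Cation [Au…]: ligand charges -2, Au(III) ⇒ ion charge 1+.
Anion [Ni…]: ligand charges -3, Ni(II) ⇒ ion charge 1−.
One 1+ cation balances one 1− anion.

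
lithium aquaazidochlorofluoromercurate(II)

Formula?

Li[HgClF(H2O)(N3)]

Ligands: 1 fluoro (F, -1), 1 chloro (Cl, -1), 1 azido (N3, -1), 1 aqua (H2O, neutral). Ligand charge sum = -3.
With Hg in oxidation state +2, the complex ion is [Hg...]^1−.
Charge balance with lithium (+1) requires 1 complex ion per 1 lithium.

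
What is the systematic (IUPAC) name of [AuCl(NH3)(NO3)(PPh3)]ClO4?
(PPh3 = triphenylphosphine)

The 1 perchlorate counter-ion carries a total charge of -1, so each complex ion is 1+.
Ligand charges: 1×triphenylphosphine (neutral), 1×nitrato (-1 each), 1×chloro (-1 each), 1×ammine (neutral); total -2. So Au + (-2) = 1+, giving Au = +3.
Ligands are named alphabetically: ammine before chloro before nitrato before triphenylphosphine.

amminechloronitrato(triphenylphosphine)gold(III) perchlorate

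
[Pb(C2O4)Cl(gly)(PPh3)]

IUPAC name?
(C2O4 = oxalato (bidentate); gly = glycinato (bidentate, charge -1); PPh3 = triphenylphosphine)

There is no counter-ion, so the complex is neutral overall.
Ligand charges: 1×chloro (-1 each), 1×oxalato (-2 each), 1×glycinato (-1 each), 1×triphenylphosphine (neutral); total -4. So Pb + (-4) = 0, giving Pb = +4.
Ligands are named alphabetically: chloro before glycinato before oxalato before triphenylphosphine.

chloro(glycinato)oxalato(triphenylphosphine)lead(IV)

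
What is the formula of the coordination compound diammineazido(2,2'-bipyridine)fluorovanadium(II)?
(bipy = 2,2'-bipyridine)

[V(bipy)F(N3)(NH3)2]

Ligands: 1 azido (N3, -1), 2 ammine (NH3, neutral), 1 2,2'-bipyridine (bipy, neutral), 1 fluoro (F, -1). Ligand charge sum = -2.
With V in oxidation state +2, the complex ion is [V...].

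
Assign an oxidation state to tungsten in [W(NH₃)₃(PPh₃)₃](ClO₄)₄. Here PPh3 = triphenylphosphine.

4 perchlorate outside the brackets (-1 each) → the complex ion is 4+.
Ligand charges: 3×PPh3 neutral; 3×NH3 neutral; sum 0.
W + (0) = 4+ ⇒ W is +4.

+4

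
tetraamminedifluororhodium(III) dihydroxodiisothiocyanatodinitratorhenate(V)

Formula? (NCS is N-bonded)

[RhF2(NH3)4][Re(NCS)2(NO3)2(OH)2]

Cation [Rh…]: ligand charges -2, Rh(III) ⇒ ion charge 1+.
Anion [Re…]: ligand charges -6, Re(V) ⇒ ion charge 1−.
One 1+ cation balances one 1− anion.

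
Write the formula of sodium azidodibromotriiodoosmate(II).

Ligands: 3 iodo (I, -1), 1 azido (N3, -1), 2 bromo (Br, -1). Ligand charge sum = -6.
Charge balance with sodium (+1) requires 1 complex ion per 4 sodium.

Na4[OsBr2I3(N3)]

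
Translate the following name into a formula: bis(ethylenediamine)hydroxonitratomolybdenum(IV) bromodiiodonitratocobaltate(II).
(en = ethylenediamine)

[Mo(en)2(NO3)(OH)][CoBrI2(NO3)]

Cation [Mo…]: ligand charges -2, Mo(IV) ⇒ ion charge 2+.
Anion [Co…]: ligand charges -4, Co(II) ⇒ ion charge 2−.
One 2+ cation balances one 2− anion.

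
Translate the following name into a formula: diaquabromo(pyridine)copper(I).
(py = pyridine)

Ligands: 1 bromo (Br, -1), 2 aqua (H2O, neutral), 1 pyridine (py, neutral). Ligand charge sum = -1.
With Cu in oxidation state +1, the complex ion is [Cu...].

[CuBr(H2O)2(py)]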